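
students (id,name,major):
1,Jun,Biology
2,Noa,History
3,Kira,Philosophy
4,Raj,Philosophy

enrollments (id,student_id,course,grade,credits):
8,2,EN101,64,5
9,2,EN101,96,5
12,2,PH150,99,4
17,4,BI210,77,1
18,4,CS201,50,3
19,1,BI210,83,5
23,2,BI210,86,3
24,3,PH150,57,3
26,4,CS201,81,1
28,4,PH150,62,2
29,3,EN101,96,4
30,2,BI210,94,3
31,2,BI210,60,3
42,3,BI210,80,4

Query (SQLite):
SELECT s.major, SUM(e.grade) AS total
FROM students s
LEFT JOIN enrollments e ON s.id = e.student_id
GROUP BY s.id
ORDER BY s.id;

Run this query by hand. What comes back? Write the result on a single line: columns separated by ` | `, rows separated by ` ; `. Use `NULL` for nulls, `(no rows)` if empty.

Biology | 83 ; History | 499 ; Philosophy | 233 ; Philosophy | 270

LEFT JOIN keeps every students row; unmatched ones get NULL for enrollments columns.
Group by students.id and compute SUM(e.grade). SUM over an all-NULL group is NULL.
  1: ids {19} → SUM(e.grade)=83
  2: ids {8, 9, 12, 23, 30, 31} → SUM(e.grade)=499
  3: ids {24, 29, 42} → SUM(e.grade)=233
  4: ids {17, 18, 26, 28} → SUM(e.grade)=270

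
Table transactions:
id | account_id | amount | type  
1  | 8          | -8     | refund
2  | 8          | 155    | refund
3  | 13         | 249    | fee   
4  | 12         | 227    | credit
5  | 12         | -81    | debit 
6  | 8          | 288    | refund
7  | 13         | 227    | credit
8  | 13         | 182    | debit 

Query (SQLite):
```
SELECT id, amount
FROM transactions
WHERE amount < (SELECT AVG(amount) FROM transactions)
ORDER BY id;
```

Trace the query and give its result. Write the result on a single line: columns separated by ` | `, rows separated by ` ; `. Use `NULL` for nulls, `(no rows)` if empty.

1 | -8 ; 5 | -81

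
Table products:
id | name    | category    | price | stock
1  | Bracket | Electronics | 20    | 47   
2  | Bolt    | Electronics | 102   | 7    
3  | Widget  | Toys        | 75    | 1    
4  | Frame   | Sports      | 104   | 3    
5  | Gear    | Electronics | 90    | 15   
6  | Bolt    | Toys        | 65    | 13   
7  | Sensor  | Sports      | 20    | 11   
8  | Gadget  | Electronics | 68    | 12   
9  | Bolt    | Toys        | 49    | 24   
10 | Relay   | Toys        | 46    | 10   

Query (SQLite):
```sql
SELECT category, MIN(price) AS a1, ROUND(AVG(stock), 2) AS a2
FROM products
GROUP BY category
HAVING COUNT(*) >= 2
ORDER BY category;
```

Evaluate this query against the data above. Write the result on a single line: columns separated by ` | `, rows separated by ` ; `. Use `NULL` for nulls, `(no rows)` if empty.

Electronics | 20 | 20.25 ; Sports | 20 | 7 ; Toys | 46 | 12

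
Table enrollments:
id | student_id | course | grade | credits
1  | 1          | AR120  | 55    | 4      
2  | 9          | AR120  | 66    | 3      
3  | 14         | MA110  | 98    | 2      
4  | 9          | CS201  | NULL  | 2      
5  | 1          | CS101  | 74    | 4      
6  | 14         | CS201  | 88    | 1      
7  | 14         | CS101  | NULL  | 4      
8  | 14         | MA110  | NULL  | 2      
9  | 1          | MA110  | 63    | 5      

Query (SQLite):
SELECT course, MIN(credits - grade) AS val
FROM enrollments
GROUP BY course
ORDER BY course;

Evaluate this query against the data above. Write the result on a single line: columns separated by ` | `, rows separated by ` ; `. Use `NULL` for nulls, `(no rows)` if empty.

For each row compute credits - grade.
Group by course; take MIN of the expression per group.
  AR120: ids {1, 2} → MIN(credits - grade)=-63
  CS101: ids {5, 7} → MIN(credits - grade)=-70
  CS201: ids {4, 6} → MIN(credits - grade)=-87
  MA110: ids {3, 8, 9} → MIN(credits - grade)=-96

AR120 | -63 ; CS101 | -70 ; CS201 | -87 ; MA110 | -96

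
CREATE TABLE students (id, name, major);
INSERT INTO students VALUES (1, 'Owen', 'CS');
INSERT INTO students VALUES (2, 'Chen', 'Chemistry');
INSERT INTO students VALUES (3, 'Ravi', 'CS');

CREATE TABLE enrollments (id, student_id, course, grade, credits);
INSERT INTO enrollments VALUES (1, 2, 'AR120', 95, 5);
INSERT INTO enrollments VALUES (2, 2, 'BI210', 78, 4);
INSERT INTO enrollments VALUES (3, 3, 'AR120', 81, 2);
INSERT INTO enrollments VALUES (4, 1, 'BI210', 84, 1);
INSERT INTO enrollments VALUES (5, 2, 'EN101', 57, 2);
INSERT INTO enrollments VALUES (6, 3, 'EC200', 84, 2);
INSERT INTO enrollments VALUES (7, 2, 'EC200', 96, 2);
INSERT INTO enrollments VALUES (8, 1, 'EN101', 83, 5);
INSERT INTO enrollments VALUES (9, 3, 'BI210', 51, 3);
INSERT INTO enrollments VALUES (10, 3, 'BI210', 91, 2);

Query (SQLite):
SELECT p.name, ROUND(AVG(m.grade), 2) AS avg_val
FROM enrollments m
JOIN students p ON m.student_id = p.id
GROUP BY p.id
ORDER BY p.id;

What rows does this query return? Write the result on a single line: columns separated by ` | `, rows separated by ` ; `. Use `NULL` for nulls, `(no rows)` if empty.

Join each enrollments row to its students via student_id.
Group joined rows by students.id; compute ROUND(AVG(m.grade), 2) per group.
  1: ids {4, 8} → ROUND(AVG(m.grade), 2)=83.5
  2: ids {1, 2, 5, 7} → ROUND(AVG(m.grade), 2)=81.5
  3: ids {3, 6, 9, 10} → ROUND(AVG(m.grade), 2)=76.75

Owen | 83.5 ; Chen | 81.5 ; Ravi | 76.75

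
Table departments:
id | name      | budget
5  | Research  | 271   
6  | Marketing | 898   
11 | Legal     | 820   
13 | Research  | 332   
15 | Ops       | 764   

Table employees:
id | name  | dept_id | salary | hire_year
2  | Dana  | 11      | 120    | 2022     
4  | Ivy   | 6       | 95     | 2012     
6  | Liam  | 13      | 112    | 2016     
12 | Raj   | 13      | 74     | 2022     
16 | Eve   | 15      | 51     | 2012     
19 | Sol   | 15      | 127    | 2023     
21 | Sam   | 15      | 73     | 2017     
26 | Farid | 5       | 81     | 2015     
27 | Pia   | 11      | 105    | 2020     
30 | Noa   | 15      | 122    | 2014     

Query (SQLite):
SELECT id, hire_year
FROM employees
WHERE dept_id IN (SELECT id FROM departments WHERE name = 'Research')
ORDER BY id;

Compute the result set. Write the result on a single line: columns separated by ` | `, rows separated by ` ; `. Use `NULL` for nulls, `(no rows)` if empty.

6 | 2016 ; 12 | 2022 ; 26 | 2015

Inner query: departments.id where name = 'Research'.
Outer: keep employees rows whose dept_id is in that set.
Inner query → {5, 13}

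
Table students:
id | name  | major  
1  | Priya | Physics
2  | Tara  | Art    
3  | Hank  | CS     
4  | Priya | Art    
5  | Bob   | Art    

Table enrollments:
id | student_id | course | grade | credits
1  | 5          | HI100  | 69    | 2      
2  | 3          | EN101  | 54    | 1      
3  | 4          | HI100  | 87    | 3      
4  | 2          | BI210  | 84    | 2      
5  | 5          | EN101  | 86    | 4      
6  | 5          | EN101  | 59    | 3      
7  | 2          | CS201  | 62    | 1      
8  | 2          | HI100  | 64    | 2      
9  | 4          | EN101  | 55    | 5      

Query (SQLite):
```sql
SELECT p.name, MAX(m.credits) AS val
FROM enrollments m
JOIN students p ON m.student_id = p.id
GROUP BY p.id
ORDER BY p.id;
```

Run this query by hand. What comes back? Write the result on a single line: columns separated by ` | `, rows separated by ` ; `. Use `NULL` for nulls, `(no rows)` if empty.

Join each enrollments row to its students via student_id.
Group joined rows by students.id; compute MAX(m.credits) per group.
  2: ids {4, 7, 8} → MAX(m.credits)=2
  3: ids {2} → MAX(m.credits)=1
  4: ids {3, 9} → MAX(m.credits)=5
  5: ids {1, 5, 6} → MAX(m.credits)=4

Tara | 2 ; Hank | 1 ; Priya | 5 ; Bob | 4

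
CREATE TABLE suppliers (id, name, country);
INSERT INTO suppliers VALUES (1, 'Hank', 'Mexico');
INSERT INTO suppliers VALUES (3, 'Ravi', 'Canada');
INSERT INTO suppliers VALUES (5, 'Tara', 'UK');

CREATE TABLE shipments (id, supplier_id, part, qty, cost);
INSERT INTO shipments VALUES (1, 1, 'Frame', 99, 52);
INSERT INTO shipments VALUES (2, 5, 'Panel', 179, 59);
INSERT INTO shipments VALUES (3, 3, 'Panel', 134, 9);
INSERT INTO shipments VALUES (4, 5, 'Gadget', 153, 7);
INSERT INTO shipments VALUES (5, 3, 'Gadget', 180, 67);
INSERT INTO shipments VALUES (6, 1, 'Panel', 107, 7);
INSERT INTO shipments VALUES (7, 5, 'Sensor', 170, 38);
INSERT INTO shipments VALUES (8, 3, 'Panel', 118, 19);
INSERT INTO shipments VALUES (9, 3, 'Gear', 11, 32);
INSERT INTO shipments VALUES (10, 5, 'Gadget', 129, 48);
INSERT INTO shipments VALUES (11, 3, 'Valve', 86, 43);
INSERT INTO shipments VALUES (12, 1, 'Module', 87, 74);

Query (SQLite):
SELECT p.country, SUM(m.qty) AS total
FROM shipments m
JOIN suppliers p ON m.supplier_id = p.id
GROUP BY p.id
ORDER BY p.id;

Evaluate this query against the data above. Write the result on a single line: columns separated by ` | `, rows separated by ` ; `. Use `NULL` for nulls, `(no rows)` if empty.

Join each shipments row to its suppliers via supplier_id.
Group joined rows by suppliers.id; compute SUM(m.qty) per group.
  1: ids {1, 6, 12} → SUM(m.qty)=293
  3: ids {3, 5, 8, 9, 11} → SUM(m.qty)=529
  5: ids {2, 4, 7, 10} → SUM(m.qty)=631

Mexico | 293 ; Canada | 529 ; UK | 631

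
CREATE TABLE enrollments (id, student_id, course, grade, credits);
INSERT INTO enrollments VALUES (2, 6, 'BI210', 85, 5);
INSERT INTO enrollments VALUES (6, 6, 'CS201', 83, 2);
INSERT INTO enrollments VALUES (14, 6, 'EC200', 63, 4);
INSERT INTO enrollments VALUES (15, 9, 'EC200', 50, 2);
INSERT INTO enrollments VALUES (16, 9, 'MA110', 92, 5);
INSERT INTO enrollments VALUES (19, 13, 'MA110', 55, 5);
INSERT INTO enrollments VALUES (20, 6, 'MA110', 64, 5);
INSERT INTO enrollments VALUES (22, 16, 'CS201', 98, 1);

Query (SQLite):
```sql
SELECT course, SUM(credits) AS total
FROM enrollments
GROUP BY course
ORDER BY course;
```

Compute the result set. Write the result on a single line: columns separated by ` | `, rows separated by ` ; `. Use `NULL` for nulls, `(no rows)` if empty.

Partition enrollments by course; compute SUM(credits) within each group.
  BI210: ids {2} → SUM(credits)=5
  CS201: ids {6, 22} → SUM(credits)=3
  EC200: ids {14, 15} → SUM(credits)=6
  MA110: ids {16, 19, 20} → SUM(credits)=15

BI210 | 5 ; CS201 | 3 ; EC200 | 6 ; MA110 | 15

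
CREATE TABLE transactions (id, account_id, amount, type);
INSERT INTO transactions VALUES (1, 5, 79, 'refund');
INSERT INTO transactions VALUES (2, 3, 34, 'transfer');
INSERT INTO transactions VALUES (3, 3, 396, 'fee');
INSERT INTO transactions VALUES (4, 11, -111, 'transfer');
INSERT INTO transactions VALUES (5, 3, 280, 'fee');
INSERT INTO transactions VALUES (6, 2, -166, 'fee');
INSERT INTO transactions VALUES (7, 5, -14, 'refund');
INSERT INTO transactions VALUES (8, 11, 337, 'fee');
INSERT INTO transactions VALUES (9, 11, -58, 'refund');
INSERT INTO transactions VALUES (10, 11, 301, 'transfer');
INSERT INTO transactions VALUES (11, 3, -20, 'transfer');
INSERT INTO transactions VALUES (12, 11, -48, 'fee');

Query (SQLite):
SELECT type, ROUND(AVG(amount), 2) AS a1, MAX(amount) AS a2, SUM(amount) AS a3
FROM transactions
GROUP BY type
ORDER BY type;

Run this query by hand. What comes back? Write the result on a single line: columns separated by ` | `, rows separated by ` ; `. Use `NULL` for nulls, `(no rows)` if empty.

Group transactions by type.
Per group compute: ROUND(AVG(amount), 2), MAX(amount), SUM(amount).
  fee: ids {3, 5, 6, 8, 12} → ROUND(AVG(amount), 2)=159.8, MAX(amount)=396, SUM(amount)=799
  refund: ids {1, 7, 9} → ROUND(AVG(amount), 2)=2.33, MAX(amount)=79, SUM(amount)=7
  transfer: ids {2, 4, 10, 11} → ROUND(AVG(amount), 2)=51, MAX(amount)=301, SUM(amount)=204

fee | 159.8 | 396 | 799 ; refund | 2.33 | 79 | 7 ; transfer | 51 | 301 | 204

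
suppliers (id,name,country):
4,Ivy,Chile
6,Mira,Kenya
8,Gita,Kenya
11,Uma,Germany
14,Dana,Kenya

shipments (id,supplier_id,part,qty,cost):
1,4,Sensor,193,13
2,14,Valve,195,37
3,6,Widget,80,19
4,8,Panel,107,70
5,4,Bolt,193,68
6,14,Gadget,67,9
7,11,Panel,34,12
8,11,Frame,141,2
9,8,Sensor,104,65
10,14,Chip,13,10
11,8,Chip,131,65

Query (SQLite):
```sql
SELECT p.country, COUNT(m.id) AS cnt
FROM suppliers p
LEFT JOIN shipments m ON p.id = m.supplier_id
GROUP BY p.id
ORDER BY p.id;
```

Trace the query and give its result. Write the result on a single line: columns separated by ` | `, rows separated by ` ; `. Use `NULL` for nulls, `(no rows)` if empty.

LEFT JOIN keeps every suppliers row; unmatched ones get NULL for shipments columns.
Group by suppliers.id and compute COUNT(m.id). COUNT(col) of an all-NULL group is 0.
  4: ids {1, 5} → COUNT(m.id)=2
  6: ids {3} → COUNT(m.id)=1
  8: ids {4, 9, 11} → COUNT(m.id)=3
  11: ids {7, 8} → COUNT(m.id)=2
  14: ids {2, 6, 10} → COUNT(m.id)=3

Chile | 2 ; Kenya | 1 ; Kenya | 3 ; Germany | 2 ; Kenya | 3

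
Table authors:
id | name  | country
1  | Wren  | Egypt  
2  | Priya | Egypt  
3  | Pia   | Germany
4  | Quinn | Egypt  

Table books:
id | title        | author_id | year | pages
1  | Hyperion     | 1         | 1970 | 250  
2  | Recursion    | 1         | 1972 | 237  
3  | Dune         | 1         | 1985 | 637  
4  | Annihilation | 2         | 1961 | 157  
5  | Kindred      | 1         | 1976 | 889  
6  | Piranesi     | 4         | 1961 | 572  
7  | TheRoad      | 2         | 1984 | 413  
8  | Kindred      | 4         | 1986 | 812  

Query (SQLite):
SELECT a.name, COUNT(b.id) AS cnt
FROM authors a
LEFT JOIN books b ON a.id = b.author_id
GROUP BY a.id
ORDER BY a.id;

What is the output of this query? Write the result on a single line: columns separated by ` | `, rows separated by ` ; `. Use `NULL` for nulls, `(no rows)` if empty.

Wren | 4 ; Priya | 2 ; Pia | 0 ; Quinn | 2

LEFT JOIN keeps every authors row; unmatched ones get NULL for books columns.
Group by authors.id and compute COUNT(b.id). COUNT(col) of an all-NULL group is 0.
  1: ids {1, 2, 3, 5} → COUNT(b.id)=4
  2: ids {4, 7} → COUNT(b.id)=2
  3: ids {—} → COUNT(b.id)=0
  4: ids {6, 8} → COUNT(b.id)=2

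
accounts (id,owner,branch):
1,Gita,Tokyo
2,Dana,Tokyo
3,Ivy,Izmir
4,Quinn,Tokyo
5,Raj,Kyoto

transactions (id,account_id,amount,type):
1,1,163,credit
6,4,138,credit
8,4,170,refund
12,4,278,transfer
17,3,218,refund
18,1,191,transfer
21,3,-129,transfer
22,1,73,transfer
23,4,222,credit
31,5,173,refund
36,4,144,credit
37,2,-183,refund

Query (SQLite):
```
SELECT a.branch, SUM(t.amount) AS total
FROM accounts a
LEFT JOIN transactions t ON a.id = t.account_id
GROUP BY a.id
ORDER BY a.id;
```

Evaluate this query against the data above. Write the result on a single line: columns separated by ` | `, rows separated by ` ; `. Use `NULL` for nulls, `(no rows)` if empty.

Tokyo | 427 ; Tokyo | -183 ; Izmir | 89 ; Tokyo | 952 ; Kyoto | 173

LEFT JOIN keeps every accounts row; unmatched ones get NULL for transactions columns.
Group by accounts.id and compute SUM(t.amount). SUM over an all-NULL group is NULL.
  1: ids {1, 18, 22} → SUM(t.amount)=427
  2: ids {37} → SUM(t.amount)=-183
  3: ids {17, 21} → SUM(t.amount)=89
  4: ids {6, 8, 12, 23, 36} → SUM(t.amount)=952
  5: ids {31} → SUM(t.amount)=173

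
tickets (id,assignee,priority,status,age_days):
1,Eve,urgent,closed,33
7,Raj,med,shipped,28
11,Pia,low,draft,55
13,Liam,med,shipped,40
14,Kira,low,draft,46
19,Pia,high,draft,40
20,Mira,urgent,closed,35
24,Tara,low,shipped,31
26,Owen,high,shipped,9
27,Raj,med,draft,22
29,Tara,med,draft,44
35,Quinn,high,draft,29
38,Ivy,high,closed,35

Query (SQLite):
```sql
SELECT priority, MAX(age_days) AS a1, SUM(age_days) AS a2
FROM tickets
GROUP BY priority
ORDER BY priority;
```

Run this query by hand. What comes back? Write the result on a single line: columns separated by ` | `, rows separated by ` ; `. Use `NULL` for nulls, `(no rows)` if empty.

Group tickets by priority.
Per group compute: MAX(age_days), SUM(age_days).
  high: ids {19, 26, 35, 38} → MAX(age_days)=40, SUM(age_days)=113
  low: ids {11, 14, 24} → MAX(age_days)=55, SUM(age_days)=132
  med: ids {7, 13, 27, 29} → MAX(age_days)=44, SUM(age_days)=134
  urgent: ids {1, 20} → MAX(age_days)=35, SUM(age_days)=68

high | 40 | 113 ; low | 55 | 132 ; med | 44 | 134 ; urgent | 35 | 68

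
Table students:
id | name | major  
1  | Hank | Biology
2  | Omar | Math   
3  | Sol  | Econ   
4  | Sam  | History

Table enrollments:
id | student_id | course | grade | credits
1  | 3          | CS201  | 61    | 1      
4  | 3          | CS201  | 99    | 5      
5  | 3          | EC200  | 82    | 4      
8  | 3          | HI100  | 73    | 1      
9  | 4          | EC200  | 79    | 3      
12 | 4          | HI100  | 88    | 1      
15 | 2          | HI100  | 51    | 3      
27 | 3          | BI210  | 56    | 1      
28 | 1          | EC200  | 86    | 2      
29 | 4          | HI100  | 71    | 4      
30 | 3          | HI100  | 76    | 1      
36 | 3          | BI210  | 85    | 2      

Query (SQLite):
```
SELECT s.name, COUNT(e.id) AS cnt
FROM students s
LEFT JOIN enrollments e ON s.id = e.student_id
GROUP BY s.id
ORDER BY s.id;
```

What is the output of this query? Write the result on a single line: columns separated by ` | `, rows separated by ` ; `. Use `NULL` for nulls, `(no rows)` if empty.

Hank | 1 ; Omar | 1 ; Sol | 7 ; Sam | 3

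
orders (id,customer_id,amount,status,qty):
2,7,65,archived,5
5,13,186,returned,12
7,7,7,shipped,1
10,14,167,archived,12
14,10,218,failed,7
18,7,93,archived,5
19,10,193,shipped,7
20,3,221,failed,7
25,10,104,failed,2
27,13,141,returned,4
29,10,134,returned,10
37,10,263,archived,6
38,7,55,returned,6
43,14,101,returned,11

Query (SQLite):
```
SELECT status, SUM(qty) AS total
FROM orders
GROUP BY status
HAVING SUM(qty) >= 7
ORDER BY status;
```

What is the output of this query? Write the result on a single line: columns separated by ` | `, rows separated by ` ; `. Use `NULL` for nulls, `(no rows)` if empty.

archived | 28 ; failed | 16 ; returned | 43 ; shipped | 8

Partition orders by status; compute SUM(qty) within each group.
HAVING: keep groups where SUM(qty) >= 7.
  archived: ids {2, 10, 18, 37} → SUM(qty)=28
  failed: ids {14, 20, 25} → SUM(qty)=16
  returned: ids {5, 27, 29, 38, 43} → SUM(qty)=43
  shipped: ids {7, 19} → SUM(qty)=8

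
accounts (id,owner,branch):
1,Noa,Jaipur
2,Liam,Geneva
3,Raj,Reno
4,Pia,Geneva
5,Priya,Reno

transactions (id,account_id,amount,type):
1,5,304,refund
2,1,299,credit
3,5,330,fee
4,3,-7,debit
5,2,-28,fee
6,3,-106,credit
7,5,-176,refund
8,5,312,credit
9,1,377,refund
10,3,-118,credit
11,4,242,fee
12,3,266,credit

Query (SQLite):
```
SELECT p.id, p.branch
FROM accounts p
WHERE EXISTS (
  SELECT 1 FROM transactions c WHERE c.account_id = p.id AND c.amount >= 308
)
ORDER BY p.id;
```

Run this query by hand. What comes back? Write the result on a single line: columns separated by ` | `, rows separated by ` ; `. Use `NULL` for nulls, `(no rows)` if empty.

1 | Jaipur ; 5 | Reno

For each accounts row, check whether any transactions with matching account_id has amount >= 308.
Keep rows where that is true.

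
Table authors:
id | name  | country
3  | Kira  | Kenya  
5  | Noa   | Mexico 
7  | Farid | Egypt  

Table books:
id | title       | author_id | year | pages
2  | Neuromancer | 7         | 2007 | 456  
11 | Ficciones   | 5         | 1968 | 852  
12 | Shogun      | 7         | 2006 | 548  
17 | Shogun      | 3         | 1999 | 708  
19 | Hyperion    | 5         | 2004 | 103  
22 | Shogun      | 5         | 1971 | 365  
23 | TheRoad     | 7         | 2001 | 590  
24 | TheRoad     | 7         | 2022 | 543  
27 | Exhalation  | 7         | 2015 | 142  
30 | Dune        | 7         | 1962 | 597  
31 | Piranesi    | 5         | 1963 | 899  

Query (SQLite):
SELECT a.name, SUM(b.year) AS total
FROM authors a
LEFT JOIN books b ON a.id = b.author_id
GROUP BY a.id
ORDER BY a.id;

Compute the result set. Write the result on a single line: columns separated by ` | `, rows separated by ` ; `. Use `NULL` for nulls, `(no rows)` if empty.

LEFT JOIN keeps every authors row; unmatched ones get NULL for books columns.
Group by authors.id and compute SUM(b.year). SUM over an all-NULL group is NULL.
  3: ids {17} → SUM(b.year)=1999
  5: ids {11, 19, 22, 31} → SUM(b.year)=7906
  7: ids {2, 12, 23, 24, 27, 30} → SUM(b.year)=12013

Kira | 1999 ; Noa | 7906 ; Farid | 12013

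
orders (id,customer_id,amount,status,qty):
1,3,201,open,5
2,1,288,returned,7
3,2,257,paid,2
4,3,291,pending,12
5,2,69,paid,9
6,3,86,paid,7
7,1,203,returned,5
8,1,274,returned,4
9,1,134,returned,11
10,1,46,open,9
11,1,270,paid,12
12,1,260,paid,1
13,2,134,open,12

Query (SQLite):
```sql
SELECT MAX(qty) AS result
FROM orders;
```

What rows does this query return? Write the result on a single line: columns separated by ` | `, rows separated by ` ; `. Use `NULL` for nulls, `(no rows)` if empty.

All qty values: [5, 7, 2, 12, 9, 7, 5, 4, 11, 9, 12, 1, 12].
MAX of non-NULL values = 12.

12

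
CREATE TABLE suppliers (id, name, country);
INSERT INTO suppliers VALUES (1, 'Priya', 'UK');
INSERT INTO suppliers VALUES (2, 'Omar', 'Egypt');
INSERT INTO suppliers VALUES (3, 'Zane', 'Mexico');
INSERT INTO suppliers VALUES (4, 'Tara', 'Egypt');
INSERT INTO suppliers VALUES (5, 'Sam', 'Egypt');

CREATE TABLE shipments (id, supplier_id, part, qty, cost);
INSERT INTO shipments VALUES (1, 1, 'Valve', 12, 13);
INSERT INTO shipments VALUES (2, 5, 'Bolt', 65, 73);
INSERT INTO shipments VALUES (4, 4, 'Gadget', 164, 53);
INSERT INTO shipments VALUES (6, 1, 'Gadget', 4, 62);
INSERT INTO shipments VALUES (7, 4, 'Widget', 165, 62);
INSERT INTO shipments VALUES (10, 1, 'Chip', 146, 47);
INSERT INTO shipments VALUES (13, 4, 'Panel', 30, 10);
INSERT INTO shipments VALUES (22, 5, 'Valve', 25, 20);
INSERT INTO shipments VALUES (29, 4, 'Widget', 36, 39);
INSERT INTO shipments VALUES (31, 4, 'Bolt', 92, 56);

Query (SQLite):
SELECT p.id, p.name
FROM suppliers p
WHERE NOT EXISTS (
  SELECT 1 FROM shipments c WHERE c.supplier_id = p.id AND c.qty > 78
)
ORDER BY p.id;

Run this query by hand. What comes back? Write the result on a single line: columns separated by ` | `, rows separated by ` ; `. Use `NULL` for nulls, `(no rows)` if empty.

2 | Omar ; 3 | Zane ; 5 | Sam

For each suppliers row, check whether any shipments with matching supplier_id has qty > 78.
Keep rows where that is false.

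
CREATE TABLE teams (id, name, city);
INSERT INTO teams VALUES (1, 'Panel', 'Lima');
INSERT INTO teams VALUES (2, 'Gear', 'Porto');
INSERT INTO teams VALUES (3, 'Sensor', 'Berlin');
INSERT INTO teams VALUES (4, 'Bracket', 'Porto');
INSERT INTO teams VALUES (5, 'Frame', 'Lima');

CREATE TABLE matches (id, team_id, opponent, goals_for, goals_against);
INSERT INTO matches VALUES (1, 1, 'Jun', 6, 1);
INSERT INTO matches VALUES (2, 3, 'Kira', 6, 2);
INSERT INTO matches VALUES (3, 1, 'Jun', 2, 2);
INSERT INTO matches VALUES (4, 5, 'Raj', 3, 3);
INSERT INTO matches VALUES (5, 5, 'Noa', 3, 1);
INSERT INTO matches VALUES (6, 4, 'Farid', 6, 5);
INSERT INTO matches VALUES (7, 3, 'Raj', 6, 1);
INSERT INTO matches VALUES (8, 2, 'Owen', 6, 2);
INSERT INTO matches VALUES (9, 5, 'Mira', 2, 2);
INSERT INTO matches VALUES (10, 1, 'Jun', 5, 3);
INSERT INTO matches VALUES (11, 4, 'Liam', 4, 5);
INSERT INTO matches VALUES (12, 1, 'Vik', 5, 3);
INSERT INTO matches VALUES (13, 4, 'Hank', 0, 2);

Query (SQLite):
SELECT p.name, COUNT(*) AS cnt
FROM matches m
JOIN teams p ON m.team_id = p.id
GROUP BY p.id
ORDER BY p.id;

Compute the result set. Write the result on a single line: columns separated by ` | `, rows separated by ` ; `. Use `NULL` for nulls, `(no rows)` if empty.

Join each matches row to its teams via team_id.
Group joined rows by teams.id; compute COUNT(*) per group.
  1: ids {1, 3, 10, 12} → COUNT(*)=4
  2: ids {8} → COUNT(*)=1
  3: ids {2, 7} → COUNT(*)=2
  4: ids {6, 11, 13} → COUNT(*)=3
  5: ids {4, 5, 9} → COUNT(*)=3

Panel | 4 ; Gear | 1 ; Sensor | 2 ; Bracket | 3 ; Frame | 3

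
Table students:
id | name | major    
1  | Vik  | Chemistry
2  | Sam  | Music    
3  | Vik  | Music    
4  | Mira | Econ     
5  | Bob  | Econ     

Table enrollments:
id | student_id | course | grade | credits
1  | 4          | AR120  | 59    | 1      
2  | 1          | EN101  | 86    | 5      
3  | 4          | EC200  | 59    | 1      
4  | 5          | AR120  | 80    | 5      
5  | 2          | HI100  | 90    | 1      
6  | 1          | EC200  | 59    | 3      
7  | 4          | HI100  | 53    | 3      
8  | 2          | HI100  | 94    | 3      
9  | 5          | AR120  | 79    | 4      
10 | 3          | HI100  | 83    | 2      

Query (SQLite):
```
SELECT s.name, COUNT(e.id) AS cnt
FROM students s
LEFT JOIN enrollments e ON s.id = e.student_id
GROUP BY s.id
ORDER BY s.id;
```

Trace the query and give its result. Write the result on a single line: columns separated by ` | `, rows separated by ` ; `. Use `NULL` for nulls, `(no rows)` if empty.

LEFT JOIN keeps every students row; unmatched ones get NULL for enrollments columns.
Group by students.id and compute COUNT(e.id). COUNT(col) of an all-NULL group is 0.
  1: ids {2, 6} → COUNT(e.id)=2
  2: ids {5, 8} → COUNT(e.id)=2
  3: ids {10} → COUNT(e.id)=1
  4: ids {1, 3, 7} → COUNT(e.id)=3
  5: ids {4, 9} → COUNT(e.id)=2

Vik | 2 ; Sam | 2 ; Vik | 1 ; Mira | 3 ; Bob | 2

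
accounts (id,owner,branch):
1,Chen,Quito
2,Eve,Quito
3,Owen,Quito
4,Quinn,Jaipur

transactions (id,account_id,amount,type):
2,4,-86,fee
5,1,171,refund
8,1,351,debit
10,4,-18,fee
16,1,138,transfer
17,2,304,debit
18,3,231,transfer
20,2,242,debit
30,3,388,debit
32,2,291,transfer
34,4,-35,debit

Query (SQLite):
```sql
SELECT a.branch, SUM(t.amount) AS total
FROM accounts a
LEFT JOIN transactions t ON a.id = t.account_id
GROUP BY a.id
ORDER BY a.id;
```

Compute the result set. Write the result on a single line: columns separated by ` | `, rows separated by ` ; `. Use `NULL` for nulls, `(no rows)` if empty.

Quito | 660 ; Quito | 837 ; Quito | 619 ; Jaipur | -139

LEFT JOIN keeps every accounts row; unmatched ones get NULL for transactions columns.
Group by accounts.id and compute SUM(t.amount). SUM over an all-NULL group is NULL.
  1: ids {5, 8, 16} → SUM(t.amount)=660
  2: ids {17, 20, 32} → SUM(t.amount)=837
  3: ids {18, 30} → SUM(t.amount)=619
  4: ids {2, 10, 34} → SUM(t.amount)=-139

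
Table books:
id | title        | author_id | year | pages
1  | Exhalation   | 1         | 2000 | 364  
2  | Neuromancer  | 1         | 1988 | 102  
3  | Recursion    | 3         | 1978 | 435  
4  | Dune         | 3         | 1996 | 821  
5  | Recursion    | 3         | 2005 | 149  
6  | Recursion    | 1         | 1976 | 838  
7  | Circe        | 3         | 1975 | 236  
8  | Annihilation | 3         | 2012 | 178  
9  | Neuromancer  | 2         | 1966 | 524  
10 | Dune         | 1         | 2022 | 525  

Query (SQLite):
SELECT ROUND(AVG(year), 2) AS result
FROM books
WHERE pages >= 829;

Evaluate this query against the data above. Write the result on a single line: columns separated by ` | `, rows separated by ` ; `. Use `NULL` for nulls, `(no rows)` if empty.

1976

Rows where pages >= 829 → year values: [1976].
AVG = 1976 / 1 (rounded to 2 dp).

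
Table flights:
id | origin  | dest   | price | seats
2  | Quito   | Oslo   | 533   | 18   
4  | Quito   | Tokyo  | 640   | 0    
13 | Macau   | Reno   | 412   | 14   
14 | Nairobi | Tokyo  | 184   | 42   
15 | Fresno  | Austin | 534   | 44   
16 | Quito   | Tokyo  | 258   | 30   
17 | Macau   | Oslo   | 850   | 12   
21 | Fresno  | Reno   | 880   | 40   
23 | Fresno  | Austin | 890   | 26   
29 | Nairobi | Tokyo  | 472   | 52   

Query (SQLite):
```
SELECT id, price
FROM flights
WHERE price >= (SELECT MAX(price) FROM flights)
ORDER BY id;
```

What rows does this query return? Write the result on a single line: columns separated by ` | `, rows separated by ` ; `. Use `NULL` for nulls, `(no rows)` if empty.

23 | 890

Scalar subquery: MAX(price) over all flights rows = 890.
Keep rows where price >= that value.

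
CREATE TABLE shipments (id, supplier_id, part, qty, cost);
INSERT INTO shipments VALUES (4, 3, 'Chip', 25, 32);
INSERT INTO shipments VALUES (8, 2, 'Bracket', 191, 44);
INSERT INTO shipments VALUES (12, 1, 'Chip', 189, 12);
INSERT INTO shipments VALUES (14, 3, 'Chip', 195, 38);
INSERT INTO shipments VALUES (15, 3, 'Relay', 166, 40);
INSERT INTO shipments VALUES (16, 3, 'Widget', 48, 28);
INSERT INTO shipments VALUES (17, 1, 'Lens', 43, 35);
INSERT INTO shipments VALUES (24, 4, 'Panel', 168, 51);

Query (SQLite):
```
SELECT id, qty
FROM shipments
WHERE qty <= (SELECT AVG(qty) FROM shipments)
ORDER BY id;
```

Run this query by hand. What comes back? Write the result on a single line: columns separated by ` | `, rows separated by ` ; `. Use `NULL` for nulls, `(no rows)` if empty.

4 | 25 ; 16 | 48 ; 17 | 43

Scalar subquery: AVG(qty) over all shipments rows = 128.125.
Keep rows where qty <= that value.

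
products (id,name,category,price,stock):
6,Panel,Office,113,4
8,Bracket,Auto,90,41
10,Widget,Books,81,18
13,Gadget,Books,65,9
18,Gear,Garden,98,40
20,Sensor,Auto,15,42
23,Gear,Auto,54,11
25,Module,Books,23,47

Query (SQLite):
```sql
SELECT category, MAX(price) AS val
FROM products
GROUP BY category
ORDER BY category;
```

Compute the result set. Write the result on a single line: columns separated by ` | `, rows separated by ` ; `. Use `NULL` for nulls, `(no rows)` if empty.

Partition products by category; compute MAX(price) within each group.
  Auto: ids {8, 20, 23} → MAX(price)=90
  Books: ids {10, 13, 25} → MAX(price)=81
  Garden: ids {18} → MAX(price)=98
  Office: ids {6} → MAX(price)=113

Auto | 90 ; Books | 81 ; Garden | 98 ; Office | 113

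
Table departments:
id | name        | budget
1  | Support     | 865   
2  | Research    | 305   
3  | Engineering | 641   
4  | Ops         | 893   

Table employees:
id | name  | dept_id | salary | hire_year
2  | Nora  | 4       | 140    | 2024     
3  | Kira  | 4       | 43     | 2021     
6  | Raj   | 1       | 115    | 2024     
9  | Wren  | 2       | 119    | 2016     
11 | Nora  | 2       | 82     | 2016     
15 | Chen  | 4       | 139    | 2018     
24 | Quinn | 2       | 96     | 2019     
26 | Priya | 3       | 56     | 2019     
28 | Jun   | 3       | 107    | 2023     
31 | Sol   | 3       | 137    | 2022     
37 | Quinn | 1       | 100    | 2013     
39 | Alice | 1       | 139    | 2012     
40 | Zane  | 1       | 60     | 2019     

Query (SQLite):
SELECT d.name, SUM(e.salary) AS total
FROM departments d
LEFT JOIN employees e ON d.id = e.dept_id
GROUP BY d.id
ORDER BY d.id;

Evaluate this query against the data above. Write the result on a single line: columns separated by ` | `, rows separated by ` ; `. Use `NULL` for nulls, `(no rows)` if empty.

Support | 414 ; Research | 297 ; Engineering | 300 ; Ops | 322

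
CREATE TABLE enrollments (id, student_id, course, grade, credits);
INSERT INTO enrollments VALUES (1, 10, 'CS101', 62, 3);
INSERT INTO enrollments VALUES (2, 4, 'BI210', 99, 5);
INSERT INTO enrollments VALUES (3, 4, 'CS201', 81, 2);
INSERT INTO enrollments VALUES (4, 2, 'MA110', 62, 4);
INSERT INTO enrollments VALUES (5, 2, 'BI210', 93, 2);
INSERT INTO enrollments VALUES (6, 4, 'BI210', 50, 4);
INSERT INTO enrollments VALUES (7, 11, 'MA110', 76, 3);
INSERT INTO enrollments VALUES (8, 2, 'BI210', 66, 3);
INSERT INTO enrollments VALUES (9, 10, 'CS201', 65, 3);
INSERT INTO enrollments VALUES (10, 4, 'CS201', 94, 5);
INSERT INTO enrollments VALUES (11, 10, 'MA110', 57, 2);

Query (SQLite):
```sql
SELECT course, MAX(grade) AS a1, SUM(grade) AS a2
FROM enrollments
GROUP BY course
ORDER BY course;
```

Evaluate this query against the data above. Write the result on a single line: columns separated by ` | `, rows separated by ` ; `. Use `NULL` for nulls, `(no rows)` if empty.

BI210 | 99 | 308 ; CS101 | 62 | 62 ; CS201 | 94 | 240 ; MA110 | 76 | 195

Group enrollments by course.
Per group compute: MAX(grade), SUM(grade).
  BI210: ids {2, 5, 6, 8} → MAX(grade)=99, SUM(grade)=308
  CS101: ids {1} → MAX(grade)=62, SUM(grade)=62
  CS201: ids {3, 9, 10} → MAX(grade)=94, SUM(grade)=240
  MA110: ids {4, 7, 11} → MAX(grade)=76, SUM(grade)=195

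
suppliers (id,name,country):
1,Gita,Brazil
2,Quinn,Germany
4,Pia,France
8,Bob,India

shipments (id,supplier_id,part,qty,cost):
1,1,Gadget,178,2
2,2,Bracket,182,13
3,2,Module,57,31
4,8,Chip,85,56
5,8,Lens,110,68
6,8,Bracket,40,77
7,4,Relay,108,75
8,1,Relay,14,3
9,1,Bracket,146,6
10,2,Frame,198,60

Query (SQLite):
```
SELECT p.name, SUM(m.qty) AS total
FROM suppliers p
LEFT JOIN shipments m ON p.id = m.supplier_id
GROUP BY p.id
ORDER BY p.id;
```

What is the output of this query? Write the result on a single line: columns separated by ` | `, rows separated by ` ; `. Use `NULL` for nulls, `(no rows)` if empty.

Gita | 338 ; Quinn | 437 ; Pia | 108 ; Bob | 235

LEFT JOIN keeps every suppliers row; unmatched ones get NULL for shipments columns.
Group by suppliers.id and compute SUM(m.qty). SUM over an all-NULL group is NULL.
  1: ids {1, 8, 9} → SUM(m.qty)=338
  2: ids {2, 3, 10} → SUM(m.qty)=437
  4: ids {7} → SUM(m.qty)=108
  8: ids {4, 5, 6} → SUM(m.qty)=235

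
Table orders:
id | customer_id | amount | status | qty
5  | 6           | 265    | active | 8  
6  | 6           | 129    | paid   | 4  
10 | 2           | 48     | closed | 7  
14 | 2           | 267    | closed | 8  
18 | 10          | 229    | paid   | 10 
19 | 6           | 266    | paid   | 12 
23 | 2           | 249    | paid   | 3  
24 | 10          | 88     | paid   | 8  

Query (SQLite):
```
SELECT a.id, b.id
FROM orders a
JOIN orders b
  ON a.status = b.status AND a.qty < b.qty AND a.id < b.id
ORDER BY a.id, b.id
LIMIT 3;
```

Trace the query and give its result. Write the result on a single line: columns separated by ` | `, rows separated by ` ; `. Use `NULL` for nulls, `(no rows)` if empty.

Pairs (a,b) with same status, a.qty < b.qty, a.id < b.id.
status groups: active:{5} closed:{10,14} paid:{6,18,19,23,24}
Ordered by (a.id, b.id); first 3.

6 | 18 ; 6 | 19 ; 6 | 24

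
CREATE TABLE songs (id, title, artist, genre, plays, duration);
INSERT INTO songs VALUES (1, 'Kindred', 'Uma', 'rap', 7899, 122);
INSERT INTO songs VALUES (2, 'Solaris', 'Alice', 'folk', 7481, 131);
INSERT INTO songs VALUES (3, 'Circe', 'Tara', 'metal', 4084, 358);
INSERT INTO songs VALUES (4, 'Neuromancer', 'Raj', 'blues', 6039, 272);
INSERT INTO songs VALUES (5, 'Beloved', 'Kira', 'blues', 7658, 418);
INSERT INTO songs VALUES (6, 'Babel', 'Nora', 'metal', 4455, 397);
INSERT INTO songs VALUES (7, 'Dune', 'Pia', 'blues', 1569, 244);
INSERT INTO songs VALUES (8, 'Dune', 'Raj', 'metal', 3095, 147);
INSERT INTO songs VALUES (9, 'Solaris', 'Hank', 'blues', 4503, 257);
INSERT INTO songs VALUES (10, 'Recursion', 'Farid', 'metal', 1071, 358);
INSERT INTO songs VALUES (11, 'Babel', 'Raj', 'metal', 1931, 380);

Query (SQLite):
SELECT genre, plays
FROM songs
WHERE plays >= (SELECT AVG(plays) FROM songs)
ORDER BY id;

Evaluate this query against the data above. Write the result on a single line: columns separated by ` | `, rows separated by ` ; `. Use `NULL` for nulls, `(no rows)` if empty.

rap | 7899 ; folk | 7481 ; blues | 6039 ; blues | 7658

Scalar subquery: AVG(plays) over all songs rows = 4525.909091 (≈; comparison uses full precision).
Keep rows where plays >= that value.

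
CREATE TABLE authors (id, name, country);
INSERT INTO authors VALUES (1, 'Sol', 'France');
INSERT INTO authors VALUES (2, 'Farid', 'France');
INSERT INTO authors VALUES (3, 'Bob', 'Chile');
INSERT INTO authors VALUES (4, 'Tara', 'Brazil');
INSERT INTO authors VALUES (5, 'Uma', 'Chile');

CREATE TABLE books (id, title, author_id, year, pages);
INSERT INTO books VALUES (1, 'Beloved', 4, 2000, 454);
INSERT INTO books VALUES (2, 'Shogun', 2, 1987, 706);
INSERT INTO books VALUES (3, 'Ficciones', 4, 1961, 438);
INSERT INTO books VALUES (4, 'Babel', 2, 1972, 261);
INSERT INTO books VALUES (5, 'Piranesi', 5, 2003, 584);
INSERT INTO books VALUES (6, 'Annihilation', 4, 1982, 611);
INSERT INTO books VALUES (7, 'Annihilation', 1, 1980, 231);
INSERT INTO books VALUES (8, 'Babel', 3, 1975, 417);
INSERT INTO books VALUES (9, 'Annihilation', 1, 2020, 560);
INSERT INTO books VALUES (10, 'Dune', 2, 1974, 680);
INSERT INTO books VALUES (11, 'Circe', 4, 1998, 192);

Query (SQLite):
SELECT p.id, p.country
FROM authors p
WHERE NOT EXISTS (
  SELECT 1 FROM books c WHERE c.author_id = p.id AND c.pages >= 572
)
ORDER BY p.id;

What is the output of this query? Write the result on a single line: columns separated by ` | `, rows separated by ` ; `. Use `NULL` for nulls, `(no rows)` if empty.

1 | France ; 3 | Chile

For each authors row, check whether any books with matching author_id has pages >= 572.
Keep rows where that is false.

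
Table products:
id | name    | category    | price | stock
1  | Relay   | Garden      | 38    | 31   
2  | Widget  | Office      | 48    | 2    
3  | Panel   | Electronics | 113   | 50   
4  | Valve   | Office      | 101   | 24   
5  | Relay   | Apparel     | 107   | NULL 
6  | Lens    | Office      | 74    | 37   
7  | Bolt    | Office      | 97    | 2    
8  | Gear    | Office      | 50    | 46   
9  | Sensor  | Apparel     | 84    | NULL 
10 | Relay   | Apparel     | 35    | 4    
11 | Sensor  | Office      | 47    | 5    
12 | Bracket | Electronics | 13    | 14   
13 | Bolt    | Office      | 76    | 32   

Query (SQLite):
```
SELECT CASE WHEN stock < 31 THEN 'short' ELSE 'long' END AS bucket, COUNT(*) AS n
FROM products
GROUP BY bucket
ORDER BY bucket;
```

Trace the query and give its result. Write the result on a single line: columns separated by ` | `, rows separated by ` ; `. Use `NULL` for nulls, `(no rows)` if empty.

long | 7 ; short | 6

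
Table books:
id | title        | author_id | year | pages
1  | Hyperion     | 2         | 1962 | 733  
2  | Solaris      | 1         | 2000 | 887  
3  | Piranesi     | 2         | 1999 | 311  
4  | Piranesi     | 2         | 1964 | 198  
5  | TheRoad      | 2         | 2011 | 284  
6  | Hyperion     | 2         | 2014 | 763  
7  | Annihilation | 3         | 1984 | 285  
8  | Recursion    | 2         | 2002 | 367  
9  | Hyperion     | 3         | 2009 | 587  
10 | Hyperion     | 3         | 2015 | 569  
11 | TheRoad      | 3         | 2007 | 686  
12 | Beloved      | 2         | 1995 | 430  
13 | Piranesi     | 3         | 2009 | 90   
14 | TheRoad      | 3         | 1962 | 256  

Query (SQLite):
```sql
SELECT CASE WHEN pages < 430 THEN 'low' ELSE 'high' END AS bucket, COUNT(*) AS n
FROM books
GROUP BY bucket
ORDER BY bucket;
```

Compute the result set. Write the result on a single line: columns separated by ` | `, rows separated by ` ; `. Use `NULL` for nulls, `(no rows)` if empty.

Bucket rows by pages < 430 → 'low' else 'high'; count each bucket.

high | 7 ; low | 7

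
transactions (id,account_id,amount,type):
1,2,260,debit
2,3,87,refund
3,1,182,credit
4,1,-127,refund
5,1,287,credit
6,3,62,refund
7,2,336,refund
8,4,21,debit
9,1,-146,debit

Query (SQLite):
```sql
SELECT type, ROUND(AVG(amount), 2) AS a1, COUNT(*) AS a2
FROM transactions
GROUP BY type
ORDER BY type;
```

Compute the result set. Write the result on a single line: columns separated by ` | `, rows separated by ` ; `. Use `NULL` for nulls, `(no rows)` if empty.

Group transactions by type.
Per group compute: ROUND(AVG(amount), 2), COUNT(*).
  credit: ids {3, 5} → ROUND(AVG(amount), 2)=234.5, COUNT(*)=2
  debit: ids {1, 8, 9} → ROUND(AVG(amount), 2)=45, COUNT(*)=3
  refund: ids {2, 4, 6, 7} → ROUND(AVG(amount), 2)=89.5, COUNT(*)=4

credit | 234.5 | 2 ; debit | 45 | 3 ; refund | 89.5 | 4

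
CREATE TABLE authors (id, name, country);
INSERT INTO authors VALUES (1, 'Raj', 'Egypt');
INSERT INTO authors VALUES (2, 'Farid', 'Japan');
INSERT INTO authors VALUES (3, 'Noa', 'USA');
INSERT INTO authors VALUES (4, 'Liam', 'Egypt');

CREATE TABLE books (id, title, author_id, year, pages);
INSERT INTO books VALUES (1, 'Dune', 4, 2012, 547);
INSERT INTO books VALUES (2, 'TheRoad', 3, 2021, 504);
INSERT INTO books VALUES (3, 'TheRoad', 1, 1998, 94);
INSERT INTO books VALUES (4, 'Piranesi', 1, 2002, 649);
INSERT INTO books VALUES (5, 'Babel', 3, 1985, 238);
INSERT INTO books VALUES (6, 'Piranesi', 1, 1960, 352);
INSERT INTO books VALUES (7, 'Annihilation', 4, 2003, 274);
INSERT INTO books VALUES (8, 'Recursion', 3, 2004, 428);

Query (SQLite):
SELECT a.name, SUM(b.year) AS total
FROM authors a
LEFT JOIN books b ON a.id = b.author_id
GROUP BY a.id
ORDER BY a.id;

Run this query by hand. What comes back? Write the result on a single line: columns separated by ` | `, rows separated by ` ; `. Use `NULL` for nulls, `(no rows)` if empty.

LEFT JOIN keeps every authors row; unmatched ones get NULL for books columns.
Group by authors.id and compute SUM(b.year). SUM over an all-NULL group is NULL.
  1: ids {3, 4, 6} → SUM(b.year)=5960
  2: ids {—} → SUM(b.year)=NULL
  3: ids {2, 5, 8} → SUM(b.year)=6010
  4: ids {1, 7} → SUM(b.year)=4015

Raj | 5960 ; Farid | NULL ; Noa | 6010 ; Liam | 4015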